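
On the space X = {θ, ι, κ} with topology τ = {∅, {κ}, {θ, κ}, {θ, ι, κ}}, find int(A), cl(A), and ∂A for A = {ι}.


int(A) = ∅, cl(A) = {ι}, ∂A = {ι}.

Closed sets in (X, τ) are complements of opens:
  closed(X, τ) = {∅, {ι}, {θ, ι}, {θ, ι, κ}}.
int(A) = ⋃ {U ∈ τ : U ⊆ A}. Opens contained in A: ∅.
Taking the union of these: int(A) = ∅.
cl(A) = ⋂ {C closed : A ⊆ C}. Closed sets containing A: {ι}, {θ, ι}, {θ, ι, κ}.
Intersecting these: cl(A) = {ι}.
∂A = cl(A) ∖ int(A) = {ι} ∖ ∅ = {ι}.


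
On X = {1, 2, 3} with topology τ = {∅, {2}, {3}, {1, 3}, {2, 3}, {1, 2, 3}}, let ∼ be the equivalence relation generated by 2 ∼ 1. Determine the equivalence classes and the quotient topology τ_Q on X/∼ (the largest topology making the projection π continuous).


X/∼ = {[1=2], [3]}; |τ_Q| = 3.

Equivalence classes: [1=2], [3].
Quotient map π: X → X/∼ sends 1 ↦ [1=2], 2 ↦ [1=2], 3 ↦ [3].
For each subset V ⊆ X/∼, compute π^{-1}(V) ⊆ X and check whether π^{-1}(V) ∈ τ. V is open in τ_Q iff π^{-1}(V) ∈ τ.
  V = {}: π^{-1}(V) = ∅ ∈ τ ✓.
  V = {[1=2]}: π^{-1}(V) = {1, 2} ∉ τ ✗.
  V = {[3]}: π^{-1}(V) = {3} ∈ τ ✓.
  V = {[1=2], [3]}: π^{-1}(V) = {1, 2, 3} ∈ τ ✓.
Open sets in the quotient: τ_Q = {{}, {[3]}, {[1=2], [3]}} (3 elements).


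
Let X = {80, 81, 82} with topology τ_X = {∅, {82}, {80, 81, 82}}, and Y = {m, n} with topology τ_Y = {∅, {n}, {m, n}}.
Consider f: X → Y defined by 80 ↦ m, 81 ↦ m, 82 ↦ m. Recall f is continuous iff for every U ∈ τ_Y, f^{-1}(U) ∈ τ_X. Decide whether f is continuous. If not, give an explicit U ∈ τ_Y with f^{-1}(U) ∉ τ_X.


f IS continuous.

Compute f^{-1}(U) for each U ∈ τ_Y:
  U = ∅: f^{-1}(U) = ∅ ∈ τ_X ✓.
  U = {n}: f^{-1}(U) = ∅ ∈ τ_X ✓.
  U = {m, n}: f^{-1}(U) = {80, 81, 82} ∈ τ_X ✓.
Every preimage lies in τ_X, so f IS continuous.


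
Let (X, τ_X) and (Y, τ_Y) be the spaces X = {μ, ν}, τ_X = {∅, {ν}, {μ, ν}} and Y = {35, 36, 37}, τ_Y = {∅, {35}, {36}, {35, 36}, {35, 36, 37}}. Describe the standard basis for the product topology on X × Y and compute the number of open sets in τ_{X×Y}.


Basis B = {∅ × ∅, {ν} × {35}, {ν} × {36}, {μ, ν} × {35}, {μ, ν} × {36}, {ν} × {35, 36}, {ν} × {35, 36, 37}, {μ, ν} × {35, 36}, {μ, ν} × {35, 36, 37}}; |τ_{X×Y}| = 14.

Enumerate products U × V with U ∈ τ_X, V ∈ τ_Y (deduplicated):
  ∅ × ∅ = {} (∅)
  {ν} × {35} = {(ν,35)}
  {ν} × {36} = {(ν,36)}
  {μ, ν} × {35} = {(μ,35), (ν,35)}
  {μ, ν} × {36} = {(μ,36), (ν,36)}
  {ν} × {35, 36} = {(ν,35), (ν,36)}
  {ν} × {35, 36, 37} = {(ν,35), (ν,36), (ν,37)}
  {μ, ν} × {35, 36} = {(μ,35), (μ,36), (ν,35), (ν,36)}
  {μ, ν} × {35, 36, 37} = {(μ,35), (μ,36), (μ,37), (ν,35), (ν,36), (ν,37)}
These 9 distinct sets form the basis B.
Close under arbitrary unions to get τ_{X×Y}; counting gives |τ_{X×Y}| = 14.


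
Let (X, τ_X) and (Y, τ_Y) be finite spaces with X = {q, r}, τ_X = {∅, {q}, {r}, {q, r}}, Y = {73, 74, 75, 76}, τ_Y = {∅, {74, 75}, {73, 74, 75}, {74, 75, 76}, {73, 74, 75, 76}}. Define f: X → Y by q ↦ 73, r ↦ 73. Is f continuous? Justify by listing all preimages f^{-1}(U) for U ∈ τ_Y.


f IS continuous.

Compute f^{-1}(U) for each U ∈ τ_Y:
  U = ∅: f^{-1}(U) = ∅ ∈ τ_X ✓.
  U = {74, 75}: f^{-1}(U) = ∅ ∈ τ_X ✓.
  U = {73, 74, 75}: f^{-1}(U) = {q, r} ∈ τ_X ✓.
  U = {74, 75, 76}: f^{-1}(U) = ∅ ∈ τ_X ✓.
  U = {73, 74, 75, 76}: f^{-1}(U) = {q, r} ∈ τ_X ✓.
Every preimage lies in τ_X, so f IS continuous.


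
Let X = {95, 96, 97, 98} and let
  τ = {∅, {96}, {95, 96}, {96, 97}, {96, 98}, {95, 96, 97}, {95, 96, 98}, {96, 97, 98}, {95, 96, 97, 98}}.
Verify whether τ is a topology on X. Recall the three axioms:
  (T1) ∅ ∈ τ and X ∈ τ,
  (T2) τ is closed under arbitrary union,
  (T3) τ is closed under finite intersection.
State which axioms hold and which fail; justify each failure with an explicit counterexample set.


τ IS a topology on X.

Axiom (T1): ∅ ∈ τ? Yes; X ∈ τ? Yes.
Axiom (T2/T3): check pairwise unions and intersections of members of τ.
All pairwise intersections and unions checked — each lies in τ. Therefore τ satisfies (T1), (T2), (T3): it IS a topology on X.


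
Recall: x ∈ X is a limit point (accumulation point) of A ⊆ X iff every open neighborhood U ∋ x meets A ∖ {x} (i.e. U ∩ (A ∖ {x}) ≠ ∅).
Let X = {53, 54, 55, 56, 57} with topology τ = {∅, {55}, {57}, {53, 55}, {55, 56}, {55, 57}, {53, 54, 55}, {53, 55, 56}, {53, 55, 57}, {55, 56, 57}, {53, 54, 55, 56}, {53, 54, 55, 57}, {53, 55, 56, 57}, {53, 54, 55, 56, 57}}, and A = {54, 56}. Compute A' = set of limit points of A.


A' = ∅

For each x ∈ X, list the open sets U ∈ τ with x ∈ U, then check whether U ∩ (A ∖ {x}) ≠ ∅ for every such U.
  x = 53: open {53, 55} ∋ x has {53, 55} ∩ (A ∖ {53}) = ∅, so x is NOT a limit point.
  x = 54: open {53, 54, 55} ∋ x has {53, 54, 55} ∩ (A ∖ {54}) = ∅, so x is NOT a limit point.
  x = 55: open {55} ∋ x has {55} ∩ (A ∖ {55}) = ∅, so x is NOT a limit point.
  x = 56: open {55, 56} ∋ x has {55, 56} ∩ (A ∖ {56}) = ∅, so x is NOT a limit point.
  x = 57: open {57} ∋ x has {57} ∩ (A ∖ {57}) = ∅, so x is NOT a limit point.
Collecting: A' = ∅.


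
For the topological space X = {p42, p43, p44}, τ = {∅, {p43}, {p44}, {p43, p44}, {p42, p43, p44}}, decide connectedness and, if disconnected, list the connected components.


(X, τ) is connected.

Find clopen sets (U ∈ τ with X ∖ U ∈ τ):
  U = ∅, X ∖ U = {p42, p43, p44} — both open, so U is clopen.
  U = {p42, p43, p44}, X ∖ U = ∅ — both open, so U is clopen.
Only trivial clopens (∅ and X) exist, so (X, τ) is connected.
Compute connected components by grouping points that agree on all clopens:
  component: {p42, p43, p44}


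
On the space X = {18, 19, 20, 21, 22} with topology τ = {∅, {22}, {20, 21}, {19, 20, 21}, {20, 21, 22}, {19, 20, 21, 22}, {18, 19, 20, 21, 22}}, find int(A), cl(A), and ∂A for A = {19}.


int(A) = ∅, cl(A) = {18, 19}, ∂A = {18, 19}.

Closed sets in (X, τ) are complements of opens:
  closed(X, τ) = {∅, {18}, {18, 19}, {18, 22}, {18, 19, 22}, {18, 19, 20, 21}, {18, 19, 20, 21, 22}}.
int(A) = ⋃ {U ∈ τ : U ⊆ A}. Opens contained in A: ∅.
Taking the union of these: int(A) = ∅.
cl(A) = ⋂ {C closed : A ⊆ C}. Closed sets containing A: {18, 19}, {18, 19, 22}, {18, 19, 20, 21}, {18, 19, 20, 21, 22}.
Intersecting these: cl(A) = {18, 19}.
∂A = cl(A) ∖ int(A) = {18, 19} ∖ ∅ = {18, 19}.


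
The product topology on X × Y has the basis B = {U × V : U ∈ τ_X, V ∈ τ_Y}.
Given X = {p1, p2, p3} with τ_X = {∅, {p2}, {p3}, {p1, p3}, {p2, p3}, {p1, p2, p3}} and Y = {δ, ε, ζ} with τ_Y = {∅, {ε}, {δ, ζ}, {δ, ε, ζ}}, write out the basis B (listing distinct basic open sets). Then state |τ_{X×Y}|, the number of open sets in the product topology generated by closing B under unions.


Basis B = {∅ × ∅, {p2} × {ε}, {p3} × {ε}, {p1, p3} × {ε}, {p2} × {δ, ζ}, {p2, p3} × {ε}, {p3} × {δ, ζ}, {p1, p2, p3} × {ε}, {p2} × {δ, ε, ζ}, {p3} × {δ, ε, ζ}, {p1, p3} × {δ, ζ}, {p2, p3} × {δ, ζ}, {p1, p3} × {δ, ε, ζ}, {p1, p2, p3} × {δ, ζ}, {p2, p3} × {δ, ε, ζ}, {p1, p2, p3} × {δ, ε, ζ}}; |τ_{X×Y}| = 36.

Enumerate products U × V with U ∈ τ_X, V ∈ τ_Y (deduplicated):
  ∅ × ∅ = {} (∅)
  {p2} × {ε} = {(p2,ε)}
  {p3} × {ε} = {(p3,ε)}
  {p1, p3} × {ε} = {(p1,ε), (p3,ε)}
  {p2} × {δ, ζ} = {(p2,δ), (p2,ζ)}
  {p2, p3} × {ε} = {(p2,ε), (p3,ε)}
  {p3} × {δ, ζ} = {(p3,δ), (p3,ζ)}
  {p1, p2, p3} × {ε} = {(p1,ε), (p2,ε), (p3,ε)}
  {p2} × {δ, ε, ζ} = {(p2,δ), (p2,ε), (p2,ζ)}
  {p3} × {δ, ε, ζ} = {(p3,δ), (p3,ε), (p3,ζ)}
  {p1, p3} × {δ, ζ} = {(p1,δ), (p1,ζ), (p3,δ), (p3,ζ)}
  {p2, p3} × {δ, ζ} = {(p2,δ), (p2,ζ), (p3,δ), (p3,ζ)}
  {p1, p3} × {δ, ε, ζ} = {(p1,δ), (p1,ε), (p1,ζ), (p3,δ), (p3,ε), (p3,ζ)}
  {p1, p2, p3} × {δ, ζ} = {(p1,δ), (p1,ζ), (p2,δ), (p2,ζ), (p3,δ), (p3,ζ)}
  {p2, p3} × {δ, ε, ζ} = {(p2,δ), (p2,ε), (p2,ζ), (p3,δ), (p3,ε), (p3,ζ)}
  {p1, p2, p3} × {δ, ε, ζ} = {(p1,δ), (p1,ε), (p1,ζ), (p2,δ), (p2,ε), (p2,ζ), (p3,δ), (p3,ε), (p3,ζ)}
These 16 distinct sets form the basis B.
Close under arbitrary unions to get τ_{X×Y}; counting gives |τ_{X×Y}| = 36.


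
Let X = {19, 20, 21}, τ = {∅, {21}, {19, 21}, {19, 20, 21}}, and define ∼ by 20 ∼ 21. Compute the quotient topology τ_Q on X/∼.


X/∼ = {[19], [20=21]}; |τ_Q| = 2.

Equivalence classes: [19], [20=21].
Quotient map π: X → X/∼ sends 19 ↦ [19], 20 ↦ [20=21], 21 ↦ [20=21].
For each subset V ⊆ X/∼, compute π^{-1}(V) ⊆ X and check whether π^{-1}(V) ∈ τ. V is open in τ_Q iff π^{-1}(V) ∈ τ.
  V = {}: π^{-1}(V) = ∅ ∈ τ ✓.
  V = {[19]}: π^{-1}(V) = {19} ∉ τ ✗.
  V = {[20=21]}: π^{-1}(V) = {20, 21} ∉ τ ✗.
  V = {[19], [20=21]}: π^{-1}(V) = {19, 20, 21} ∈ τ ✓.
Open sets in the quotient: τ_Q = {{}, {[19], [20=21]}} (2 elements).


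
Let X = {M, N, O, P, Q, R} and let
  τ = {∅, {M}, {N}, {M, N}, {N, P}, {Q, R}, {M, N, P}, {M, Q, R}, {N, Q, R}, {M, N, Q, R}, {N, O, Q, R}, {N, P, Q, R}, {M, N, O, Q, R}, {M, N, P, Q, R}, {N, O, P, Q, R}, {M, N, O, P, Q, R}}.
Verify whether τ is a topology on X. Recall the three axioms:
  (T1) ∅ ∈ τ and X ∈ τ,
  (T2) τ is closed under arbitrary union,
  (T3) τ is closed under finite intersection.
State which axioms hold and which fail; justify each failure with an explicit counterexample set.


τ IS a topology on X.

Axiom (T1): ∅ ∈ τ? Yes; X ∈ τ? Yes.
Axiom (T2/T3): check pairwise unions and intersections of members of τ.
All pairwise intersections and unions checked — each lies in τ. Therefore τ satisfies (T1), (T2), (T3): it IS a topology on X.


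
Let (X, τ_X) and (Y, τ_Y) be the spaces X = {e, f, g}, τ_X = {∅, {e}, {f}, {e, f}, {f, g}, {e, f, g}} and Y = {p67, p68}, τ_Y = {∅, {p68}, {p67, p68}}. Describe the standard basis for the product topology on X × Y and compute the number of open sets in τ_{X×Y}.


Basis B = {∅ × ∅, {e} × {p68}, {f} × {p68}, {e} × {p67, p68}, {e, f} × {p68}, {f} × {p67, p68}, {f, g} × {p68}, {e, f, g} × {p68}, {e, f} × {p67, p68}, {f, g} × {p67, p68}, {e, f, g} × {p67, p68}}; |τ_{X×Y}| = 18.

Enumerate products U × V with U ∈ τ_X, V ∈ τ_Y (deduplicated):
  ∅ × ∅ = {} (∅)
  {e} × {p68} = {(e,p68)}
  {f} × {p68} = {(f,p68)}
  {e} × {p67, p68} = {(e,p67), (e,p68)}
  {e, f} × {p68} = {(e,p68), (f,p68)}
  {f} × {p67, p68} = {(f,p67), (f,p68)}
  {f, g} × {p68} = {(f,p68), (g,p68)}
  {e, f, g} × {p68} = {(e,p68), (f,p68), (g,p68)}
  {e, f} × {p67, p68} = {(e,p67), (e,p68), (f,p67), (f,p68)}
  {f, g} × {p67, p68} = {(f,p67), (f,p68), (g,p67), (g,p68)}
  {e, f, g} × {p67, p68} = {(e,p67), (e,p68), (f,p67), (f,p68), (g,p67), (g,p68)}
These 11 distinct sets form the basis B.
Close under arbitrary unions to get τ_{X×Y}; counting gives |τ_{X×Y}| = 18.


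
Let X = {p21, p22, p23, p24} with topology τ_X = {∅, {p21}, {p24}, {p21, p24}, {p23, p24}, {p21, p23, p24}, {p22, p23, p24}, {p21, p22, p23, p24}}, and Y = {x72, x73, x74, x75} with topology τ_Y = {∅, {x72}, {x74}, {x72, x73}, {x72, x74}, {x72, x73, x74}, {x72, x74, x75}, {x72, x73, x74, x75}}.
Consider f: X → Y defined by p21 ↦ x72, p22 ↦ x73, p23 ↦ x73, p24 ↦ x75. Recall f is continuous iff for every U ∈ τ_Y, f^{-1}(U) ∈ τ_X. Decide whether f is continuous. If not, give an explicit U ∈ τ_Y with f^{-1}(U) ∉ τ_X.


f is NOT continuous.

Compute f^{-1}(U) for each U ∈ τ_Y:
  U = ∅: f^{-1}(U) = ∅ ∈ τ_X ✓.
  U = {x72}: f^{-1}(U) = {p21} ∈ τ_X ✓.
  U = {x74}: f^{-1}(U) = ∅ ∈ τ_X ✓.
  U = {x72, x73}: f^{-1}(U) = {p21, p22, p23} ∉ τ_X ✗.
  U = {x72, x74}: f^{-1}(U) = {p21} ∈ τ_X ✓.
  U = {x72, x73, x74}: f^{-1}(U) = {p21, p22, p23} ∉ τ_X ✗.
  U = {x72, x74, x75}: f^{-1}(U) = {p21, p24} ∈ τ_X ✓.
  U = {x72, x73, x74, x75}: f^{-1}(U) = {p21, p22, p23, p24} ∈ τ_X ✓.
Found U = {x72, x73} with f^{-1}(U) = {p21, p22, p23} not in τ_X. Therefore f is NOT continuous.


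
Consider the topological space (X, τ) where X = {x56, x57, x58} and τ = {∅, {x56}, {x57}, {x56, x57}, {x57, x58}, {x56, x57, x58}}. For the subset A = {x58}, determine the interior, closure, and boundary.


int(A) = ∅, cl(A) = {x58}, ∂A = {x58}.

Closed sets in (X, τ) are complements of opens:
  closed(X, τ) = {∅, {x56}, {x58}, {x56, x58}, {x57, x58}, {x56, x57, x58}}.
int(A) = ⋃ {U ∈ τ : U ⊆ A}. Opens contained in A: ∅.
Taking the union of these: int(A) = ∅.
cl(A) = ⋂ {C closed : A ⊆ C}. Closed sets containing A: {x58}, {x56, x58}, {x57, x58}, {x56, x57, x58}.
Intersecting these: cl(A) = {x58}.
∂A = cl(A) ∖ int(A) = {x58} ∖ ∅ = {x58}.


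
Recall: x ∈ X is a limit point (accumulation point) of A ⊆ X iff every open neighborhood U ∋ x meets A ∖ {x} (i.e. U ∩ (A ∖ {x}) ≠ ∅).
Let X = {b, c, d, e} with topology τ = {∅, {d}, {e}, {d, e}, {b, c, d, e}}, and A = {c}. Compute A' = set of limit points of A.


A' = {b}

For each x ∈ X, list the open sets U ∈ τ with x ∈ U, then check whether U ∩ (A ∖ {x}) ≠ ∅ for every such U.
  x = b: opens ∋ x are {b, c, d, e}; each meets A ∖ {b}, so x IS a limit point.
  x = c: open {b, c, d, e} ∋ x has {b, c, d, e} ∩ (A ∖ {c}) = ∅, so x is NOT a limit point.
  x = d: open {d} ∋ x has {d} ∩ (A ∖ {d}) = ∅, so x is NOT a limit point.
  x = e: open {e} ∋ x has {e} ∩ (A ∖ {e}) = ∅, so x is NOT a limit point.
Collecting: A' = {b}.


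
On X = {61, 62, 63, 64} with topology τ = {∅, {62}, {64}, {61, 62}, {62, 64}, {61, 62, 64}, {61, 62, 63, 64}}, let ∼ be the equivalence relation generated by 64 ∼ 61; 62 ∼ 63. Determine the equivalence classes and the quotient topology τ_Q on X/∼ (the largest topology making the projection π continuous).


X/∼ = {[61=64], [62=63]}; |τ_Q| = 2.

Equivalence classes: [61=64], [62=63].
Quotient map π: X → X/∼ sends 61 ↦ [61=64], 62 ↦ [62=63], 63 ↦ [62=63], 64 ↦ [61=64].
For each subset V ⊆ X/∼, compute π^{-1}(V) ⊆ X and check whether π^{-1}(V) ∈ τ. V is open in τ_Q iff π^{-1}(V) ∈ τ.
  V = {}: π^{-1}(V) = ∅ ∈ τ ✓.
  V = {[61=64]}: π^{-1}(V) = {61, 64} ∉ τ ✗.
  V = {[62=63]}: π^{-1}(V) = {62, 63} ∉ τ ✗.
  V = {[61=64], [62=63]}: π^{-1}(V) = {61, 62, 63, 64} ∈ τ ✓.
Open sets in the quotient: τ_Q = {{}, {[61=64], [62=63]}} (2 elements).


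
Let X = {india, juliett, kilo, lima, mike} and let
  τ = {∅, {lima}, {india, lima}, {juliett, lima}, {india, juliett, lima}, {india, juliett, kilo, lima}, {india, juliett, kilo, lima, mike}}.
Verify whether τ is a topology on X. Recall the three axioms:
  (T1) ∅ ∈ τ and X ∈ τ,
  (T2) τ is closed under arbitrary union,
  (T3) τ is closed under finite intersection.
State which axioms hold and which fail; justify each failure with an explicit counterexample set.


τ IS a topology on X.

Axiom (T1): ∅ ∈ τ? Yes; X ∈ τ? Yes.
Axiom (T2/T3): check pairwise unions and intersections of members of τ.
All pairwise intersections and unions checked — each lies in τ. Therefore τ satisfies (T1), (T2), (T3): it IS a topology on X.


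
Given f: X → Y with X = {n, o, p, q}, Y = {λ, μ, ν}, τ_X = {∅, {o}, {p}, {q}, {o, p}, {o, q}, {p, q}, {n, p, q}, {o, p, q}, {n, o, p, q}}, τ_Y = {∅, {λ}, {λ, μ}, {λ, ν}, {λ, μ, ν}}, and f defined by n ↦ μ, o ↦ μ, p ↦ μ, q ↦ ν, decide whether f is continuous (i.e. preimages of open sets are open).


f is NOT continuous.

Compute f^{-1}(U) for each U ∈ τ_Y:
  U = ∅: f^{-1}(U) = ∅ ∈ τ_X ✓.
  U = {λ}: f^{-1}(U) = ∅ ∈ τ_X ✓.
  U = {λ, μ}: f^{-1}(U) = {n, o, p} ∉ τ_X ✗.
  U = {λ, ν}: f^{-1}(U) = {q} ∈ τ_X ✓.
  U = {λ, μ, ν}: f^{-1}(U) = {n, o, p, q} ∈ τ_X ✓.
Found U = {λ, μ} with f^{-1}(U) = {n, o, p} not in τ_X. Therefore f is NOT continuous.


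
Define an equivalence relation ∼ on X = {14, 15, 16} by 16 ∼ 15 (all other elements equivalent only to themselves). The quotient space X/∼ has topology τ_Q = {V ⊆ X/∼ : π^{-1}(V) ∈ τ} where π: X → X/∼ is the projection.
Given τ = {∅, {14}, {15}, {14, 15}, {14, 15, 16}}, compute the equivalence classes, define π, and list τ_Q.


X/∼ = {[14], [15=16]}; |τ_Q| = 3.

Equivalence classes: [14], [15=16].
Quotient map π: X → X/∼ sends 14 ↦ [14], 15 ↦ [15=16], 16 ↦ [15=16].
For each subset V ⊆ X/∼, compute π^{-1}(V) ⊆ X and check whether π^{-1}(V) ∈ τ. V is open in τ_Q iff π^{-1}(V) ∈ τ.
  V = {}: π^{-1}(V) = ∅ ∈ τ ✓.
  V = {[14]}: π^{-1}(V) = {14} ∈ τ ✓.
  V = {[15=16]}: π^{-1}(V) = {15, 16} ∉ τ ✗.
  V = {[14], [15=16]}: π^{-1}(V) = {14, 15, 16} ∈ τ ✓.
Open sets in the quotient: τ_Q = {{}, {[14]}, {[14], [15=16]}} (3 elements).


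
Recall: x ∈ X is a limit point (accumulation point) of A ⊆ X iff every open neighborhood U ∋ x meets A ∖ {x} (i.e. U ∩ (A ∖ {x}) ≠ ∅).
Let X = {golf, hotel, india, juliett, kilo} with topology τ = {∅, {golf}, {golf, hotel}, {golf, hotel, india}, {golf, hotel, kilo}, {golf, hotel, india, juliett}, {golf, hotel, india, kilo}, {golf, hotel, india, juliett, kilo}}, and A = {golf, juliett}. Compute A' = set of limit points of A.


A' = {hotel, india, juliett, kilo}

For each x ∈ X, list the open sets U ∈ τ with x ∈ U, then check whether U ∩ (A ∖ {x}) ≠ ∅ for every such U.
  x = golf: open {golf} ∋ x has {golf} ∩ (A ∖ {golf}) = ∅, so x is NOT a limit point.
  x = hotel: opens ∋ x are {golf, hotel}, {golf, hotel, india}, {golf, hotel, kilo}, {golf, hotel, india, juliett}, {golf, hotel, india, kilo}, {golf, hotel, india, juliett, kilo}; each meets A ∖ {hotel}, so x IS a limit point.
  x = india: opens ∋ x are {golf, hotel, india}, {golf, hotel, india, juliett}, {golf, hotel, india, kilo}, {golf, hotel, india, juliett, kilo}; each meets A ∖ {india}, so x IS a limit point.
  x = juliett: opens ∋ x are {golf, hotel, india, juliett}, {golf, hotel, india, juliett, kilo}; each meets A ∖ {juliett}, so x IS a limit point.
  x = kilo: opens ∋ x are {golf, hotel, kilo}, {golf, hotel, india, kilo}, {golf, hotel, india, juliett, kilo}; each meets A ∖ {kilo}, so x IS a limit point.
Collecting: A' = {hotel, india, juliett, kilo}.


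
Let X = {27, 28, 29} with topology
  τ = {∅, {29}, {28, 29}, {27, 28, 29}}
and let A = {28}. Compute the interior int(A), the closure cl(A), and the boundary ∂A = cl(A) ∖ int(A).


int(A) = ∅, cl(A) = {27, 28}, ∂A = {27, 28}.

Closed sets in (X, τ) are complements of opens:
  closed(X, τ) = {∅, {27}, {27, 28}, {27, 28, 29}}.
int(A) = ⋃ {U ∈ τ : U ⊆ A}. Opens contained in A: ∅.
Taking the union of these: int(A) = ∅.
cl(A) = ⋂ {C closed : A ⊆ C}. Closed sets containing A: {27, 28}, {27, 28, 29}.
Intersecting these: cl(A) = {27, 28}.
∂A = cl(A) ∖ int(A) = {27, 28} ∖ ∅ = {27, 28}.


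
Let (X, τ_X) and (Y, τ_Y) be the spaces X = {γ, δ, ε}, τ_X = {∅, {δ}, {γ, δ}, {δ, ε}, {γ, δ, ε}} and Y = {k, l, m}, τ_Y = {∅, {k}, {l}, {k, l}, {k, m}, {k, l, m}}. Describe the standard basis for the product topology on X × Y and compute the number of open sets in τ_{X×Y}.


Basis B = {∅ × ∅, {δ} × {k}, {δ} × {l}, {γ, δ} × {k}, {γ, δ} × {l}, {δ} × {k, l}, {δ} × {k, m}, {δ, ε} × {k}, {δ, ε} × {l}, {γ, δ, ε} × {k}, {γ, δ, ε} × {l}, {δ} × {k, l, m}, {γ, δ} × {k, l}, {γ, δ} × {k, m}, {δ, ε} × {k, l}, {δ, ε} × {k, m}, {γ, δ} × {k, l, m}, {γ, δ, ε} × {k, l}, {γ, δ, ε} × {k, m}, {δ, ε} × {k, l, m}, {γ, δ, ε} × {k, l, m}}; |τ_{X×Y}| = 70.

Enumerate products U × V with U ∈ τ_X, V ∈ τ_Y (deduplicated):
  ∅ × ∅ = {} (∅)
  {δ} × {k} = {(δ,k)}
  {δ} × {l} = {(δ,l)}
  {γ, δ} × {k} = {(γ,k), (δ,k)}
  {γ, δ} × {l} = {(γ,l), (δ,l)}
  {δ} × {k, l} = {(δ,k), (δ,l)}
  {δ} × {k, m} = {(δ,k), (δ,m)}
  {δ, ε} × {k} = {(δ,k), (ε,k)}
  {δ, ε} × {l} = {(δ,l), (ε,l)}
  {γ, δ, ε} × {k} = {(γ,k), (δ,k), (ε,k)}
  {γ, δ, ε} × {l} = {(γ,l), (δ,l), (ε,l)}
  {δ} × {k, l, m} = {(δ,k), (δ,l), (δ,m)}
  {γ, δ} × {k, l} = {(γ,k), (γ,l), (δ,k), (δ,l)}
  {γ, δ} × {k, m} = {(γ,k), (γ,m), (δ,k), (δ,m)}
  {δ, ε} × {k, l} = {(δ,k), (δ,l), (ε,k), (ε,l)}
  {δ, ε} × {k, m} = {(δ,k), (δ,m), (ε,k), (ε,m)}
  {γ, δ} × {k, l, m} = {(γ,k), (γ,l), (γ,m), (δ,k), (δ,l), (δ,m)}
  {γ, δ, ε} × {k, l} = {(γ,k), (γ,l), (δ,k), (δ,l), (ε,k), (ε,l)}
  {γ, δ, ε} × {k, m} = {(γ,k), (γ,m), (δ,k), (δ,m), (ε,k), (ε,m)}
  {δ, ε} × {k, l, m} = {(δ,k), (δ,l), (δ,m), (ε,k), (ε,l), (ε,m)}
  {γ, δ, ε} × {k, l, m} = {(γ,k), (γ,l), (γ,m), (δ,k), (δ,l), (δ,m), (ε,k), (ε,l), (ε,m)}
These 21 distinct sets form the basis B.
Close under arbitrary unions to get τ_{X×Y}; counting gives |τ_{X×Y}| = 70.


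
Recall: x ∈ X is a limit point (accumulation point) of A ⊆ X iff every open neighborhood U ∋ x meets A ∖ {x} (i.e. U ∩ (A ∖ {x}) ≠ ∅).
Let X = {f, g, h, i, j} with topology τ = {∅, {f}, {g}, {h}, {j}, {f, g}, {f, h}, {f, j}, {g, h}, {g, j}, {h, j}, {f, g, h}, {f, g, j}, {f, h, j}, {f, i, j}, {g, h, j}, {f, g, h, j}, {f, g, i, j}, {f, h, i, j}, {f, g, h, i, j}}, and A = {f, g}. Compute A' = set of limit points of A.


A' = {i}

For each x ∈ X, list the open sets U ∈ τ with x ∈ U, then check whether U ∩ (A ∖ {x}) ≠ ∅ for every such U.
  x = f: open {f} ∋ x has {f} ∩ (A ∖ {f}) = ∅, so x is NOT a limit point.
  x = g: open {g} ∋ x has {g} ∩ (A ∖ {g}) = ∅, so x is NOT a limit point.
  x = h: open {h} ∋ x has {h} ∩ (A ∖ {h}) = ∅, so x is NOT a limit point.
  x = i: opens ∋ x are {f, i, j}, {f, g, i, j}, {f, h, i, j}, {f, g, h, i, j}; each meets A ∖ {i}, so x IS a limit point.
  x = j: open {j} ∋ x has {j} ∩ (A ∖ {j}) = ∅, so x is NOT a limit point.
Collecting: A' = {i}.


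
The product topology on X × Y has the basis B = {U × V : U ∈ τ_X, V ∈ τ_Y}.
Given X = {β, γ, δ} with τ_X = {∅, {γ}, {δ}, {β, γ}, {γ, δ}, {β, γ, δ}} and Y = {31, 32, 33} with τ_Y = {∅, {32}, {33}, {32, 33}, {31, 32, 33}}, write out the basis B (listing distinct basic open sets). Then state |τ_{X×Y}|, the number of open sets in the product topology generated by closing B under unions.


Basis B = {∅ × ∅, {γ} × {32}, {γ} × {33}, {δ} × {32}, {δ} × {33}, {β, γ} × {32}, {β, γ} × {33}, {γ} × {32, 33}, {γ, δ} × {32}, {γ, δ} × {33}, {δ} × {32, 33}, {β, γ, δ} × {32}, {β, γ, δ} × {33}, {γ} × {31, 32, 33}, {δ} × {31, 32, 33}, {β, γ} × {32, 33}, {γ, δ} × {32, 33}, {β, γ} × {31, 32, 33}, {β, γ, δ} × {32, 33}, {γ, δ} × {31, 32, 33}, {β, γ, δ} × {31, 32, 33}}; |τ_{X×Y}| = 70.

Enumerate products U × V with U ∈ τ_X, V ∈ τ_Y (deduplicated):
  ∅ × ∅ = {} (∅)
  {γ} × {32} = {(γ,32)}
  {γ} × {33} = {(γ,33)}
  {δ} × {32} = {(δ,32)}
  {δ} × {33} = {(δ,33)}
  {β, γ} × {32} = {(β,32), (γ,32)}
  {β, γ} × {33} = {(β,33), (γ,33)}
  {γ} × {32, 33} = {(γ,32), (γ,33)}
  {γ, δ} × {32} = {(γ,32), (δ,32)}
  {γ, δ} × {33} = {(γ,33), (δ,33)}
  {δ} × {32, 33} = {(δ,32), (δ,33)}
  {β, γ, δ} × {32} = {(β,32), (γ,32), (δ,32)}
  {β, γ, δ} × {33} = {(β,33), (γ,33), (δ,33)}
  {γ} × {31, 32, 33} = {(γ,31), (γ,32), (γ,33)}
  {δ} × {31, 32, 33} = {(δ,31), (δ,32), (δ,33)}
  {β, γ} × {32, 33} = {(β,32), (β,33), (γ,32), (γ,33)}
  {γ, δ} × {32, 33} = {(γ,32), (γ,33), (δ,32), (δ,33)}
  {β, γ} × {31, 32, 33} = {(β,31), (β,32), (β,33), (γ,31), (γ,32), (γ,33)}
  {β, γ, δ} × {32, 33} = {(β,32), (β,33), (γ,32), (γ,33), (δ,32), (δ,33)}
  {γ, δ} × {31, 32, 33} = {(γ,31), (γ,32), (γ,33), (δ,31), (δ,32), (δ,33)}
  {β, γ, δ} × {31, 32, 33} = {(β,31), (β,32), (β,33), (γ,31), (γ,32), (γ,33), (δ,31), (δ,32), (δ,33)}
These 21 distinct sets form the basis B.
Close under arbitrary unions to get τ_{X×Y}; counting gives |τ_{X×Y}| = 70.


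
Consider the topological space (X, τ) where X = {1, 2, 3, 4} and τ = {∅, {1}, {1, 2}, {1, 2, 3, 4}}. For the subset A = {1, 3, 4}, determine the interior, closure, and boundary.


int(A) = {1}, cl(A) = {1, 2, 3, 4}, ∂A = {2, 3, 4}.

Closed sets in (X, τ) are complements of opens:
  closed(X, τ) = {∅, {3, 4}, {2, 3, 4}, {1, 2, 3, 4}}.
int(A) = ⋃ {U ∈ τ : U ⊆ A}. Opens contained in A: ∅, {1}.
Taking the union of these: int(A) = {1}.
cl(A) = ⋂ {C closed : A ⊆ C}. Closed sets containing A: {1, 2, 3, 4}.
Intersecting these: cl(A) = {1, 2, 3, 4}.
∂A = cl(A) ∖ int(A) = {1, 2, 3, 4} ∖ {1} = {2, 3, 4}.


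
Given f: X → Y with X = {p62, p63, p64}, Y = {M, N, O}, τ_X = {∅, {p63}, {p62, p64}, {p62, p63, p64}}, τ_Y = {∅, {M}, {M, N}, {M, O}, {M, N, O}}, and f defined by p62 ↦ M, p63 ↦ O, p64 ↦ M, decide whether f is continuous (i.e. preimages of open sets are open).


f IS continuous.

Compute f^{-1}(U) for each U ∈ τ_Y:
  U = ∅: f^{-1}(U) = ∅ ∈ τ_X ✓.
  U = {M}: f^{-1}(U) = {p62, p64} ∈ τ_X ✓.
  U = {M, N}: f^{-1}(U) = {p62, p64} ∈ τ_X ✓.
  U = {M, O}: f^{-1}(U) = {p62, p63, p64} ∈ τ_X ✓.
  U = {M, N, O}: f^{-1}(U) = {p62, p63, p64} ∈ τ_X ✓.
Every preimage lies in τ_X, so f IS continuous.


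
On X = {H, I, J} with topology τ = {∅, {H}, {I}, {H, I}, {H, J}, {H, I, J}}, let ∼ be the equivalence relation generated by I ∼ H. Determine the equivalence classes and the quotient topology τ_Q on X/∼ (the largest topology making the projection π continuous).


X/∼ = {[H=I], [J]}; |τ_Q| = 3.

Equivalence classes: [H=I], [J].
Quotient map π: X → X/∼ sends H ↦ [H=I], I ↦ [H=I], J ↦ [J].
For each subset V ⊆ X/∼, compute π^{-1}(V) ⊆ X and check whether π^{-1}(V) ∈ τ. V is open in τ_Q iff π^{-1}(V) ∈ τ.
  V = {}: π^{-1}(V) = ∅ ∈ τ ✓.
  V = {[H=I]}: π^{-1}(V) = {H, I} ∈ τ ✓.
  V = {[J]}: π^{-1}(V) = {J} ∉ τ ✗.
  V = {[H=I], [J]}: π^{-1}(V) = {H, I, J} ∈ τ ✓.
Open sets in the quotient: τ_Q = {{}, {[H=I]}, {[H=I], [J]}} (3 elements).


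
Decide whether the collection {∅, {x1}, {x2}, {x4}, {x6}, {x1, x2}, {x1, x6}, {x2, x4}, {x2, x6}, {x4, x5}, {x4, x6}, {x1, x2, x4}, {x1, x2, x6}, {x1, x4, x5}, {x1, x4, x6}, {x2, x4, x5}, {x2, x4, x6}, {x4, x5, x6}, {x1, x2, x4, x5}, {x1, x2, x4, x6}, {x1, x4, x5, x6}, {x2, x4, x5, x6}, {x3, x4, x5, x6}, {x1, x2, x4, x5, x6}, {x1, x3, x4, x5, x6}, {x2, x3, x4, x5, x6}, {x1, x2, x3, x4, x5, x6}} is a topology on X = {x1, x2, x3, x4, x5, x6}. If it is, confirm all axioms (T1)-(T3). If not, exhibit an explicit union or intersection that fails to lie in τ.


τ is NOT a topology on X.

Axiom (T1): ∅ ∈ τ? Yes; X ∈ τ? Yes.
Axiom (T2/T3): check pairwise unions and intersections of members of τ.
Counterexample for (T2): {x1} ∪ {x4} = {x1, x4} ∉ τ. Therefore τ is NOT a topology.


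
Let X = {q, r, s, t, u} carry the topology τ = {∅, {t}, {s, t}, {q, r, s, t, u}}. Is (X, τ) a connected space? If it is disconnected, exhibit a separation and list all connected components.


(X, τ) is connected.

Find clopen sets (U ∈ τ with X ∖ U ∈ τ):
  U = ∅, X ∖ U = {q, r, s, t, u} — both open, so U is clopen.
  U = {q, r, s, t, u}, X ∖ U = ∅ — both open, so U is clopen.
Only trivial clopens (∅ and X) exist, so (X, τ) is connected.
Compute connected components by grouping points that agree on all clopens:
  component: {q, r, s, t, u}


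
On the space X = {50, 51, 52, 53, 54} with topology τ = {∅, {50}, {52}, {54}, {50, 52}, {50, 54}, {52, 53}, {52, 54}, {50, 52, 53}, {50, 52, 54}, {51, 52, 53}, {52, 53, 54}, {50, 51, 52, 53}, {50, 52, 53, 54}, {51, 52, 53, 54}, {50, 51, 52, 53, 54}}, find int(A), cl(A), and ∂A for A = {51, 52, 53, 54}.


int(A) = {51, 52, 53, 54}, cl(A) = {51, 52, 53, 54}, ∂A = ∅.

Closed sets in (X, τ) are complements of opens:
  closed(X, τ) = {∅, {50}, {51}, {54}, {50, 51}, {50, 54}, {51, 53}, {51, 54}, {50, 51, 53}, {50, 51, 54}, {51, 52, 53}, {51, 53, 54}, {50, 51, 52, 53}, {50, 51, 53, 54}, {51, 52, 53, 54}, {50, 51, 52, 53, 54}}.
int(A) = ⋃ {U ∈ τ : U ⊆ A}. Opens contained in A: ∅, {52}, {54}, {52, 53}, {52, 54}, {51, 52, 53}, {52, 53, 54}, {51, 52, 53, 54}.
Taking the union of these: int(A) = {51, 52, 53, 54}.
cl(A) = ⋂ {C closed : A ⊆ C}. Closed sets containing A: {51, 52, 53, 54}, {50, 51, 52, 53, 54}.
Intersecting these: cl(A) = {51, 52, 53, 54}.
∂A = cl(A) ∖ int(A) = {51, 52, 53, 54} ∖ {51, 52, 53, 54} = ∅.


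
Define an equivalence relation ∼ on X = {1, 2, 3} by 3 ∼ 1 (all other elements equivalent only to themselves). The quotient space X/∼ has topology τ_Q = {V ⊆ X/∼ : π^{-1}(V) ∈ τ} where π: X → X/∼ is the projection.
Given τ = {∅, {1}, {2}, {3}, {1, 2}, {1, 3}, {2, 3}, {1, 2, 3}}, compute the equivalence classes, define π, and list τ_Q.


X/∼ = {[1=3], [2]}; |τ_Q| = 4.

Equivalence classes: [1=3], [2].
Quotient map π: X → X/∼ sends 1 ↦ [1=3], 2 ↦ [2], 3 ↦ [1=3].
For each subset V ⊆ X/∼, compute π^{-1}(V) ⊆ X and check whether π^{-1}(V) ∈ τ. V is open in τ_Q iff π^{-1}(V) ∈ τ.
  V = {}: π^{-1}(V) = ∅ ∈ τ ✓.
  V = {[1=3]}: π^{-1}(V) = {1, 3} ∈ τ ✓.
  V = {[2]}: π^{-1}(V) = {2} ∈ τ ✓.
  V = {[1=3], [2]}: π^{-1}(V) = {1, 2, 3} ∈ τ ✓.
Open sets in the quotient: τ_Q = {{}, {[1=3]}, {[2]}, {[1=3], [2]}} (4 elements).


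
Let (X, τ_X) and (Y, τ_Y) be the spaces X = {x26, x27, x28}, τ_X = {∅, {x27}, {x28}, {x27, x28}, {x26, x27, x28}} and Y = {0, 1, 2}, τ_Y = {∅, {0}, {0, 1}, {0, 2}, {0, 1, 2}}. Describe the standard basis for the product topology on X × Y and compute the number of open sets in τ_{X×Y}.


Basis B = {∅ × ∅, {x27} × {0}, {x28} × {0}, {x27} × {0, 1}, {x27} × {0, 2}, {x27, x28} × {0}, {x28} × {0, 1}, {x28} × {0, 2}, {x26, x27, x28} × {0}, {x27} × {0, 1, 2}, {x28} × {0, 1, 2}, {x27, x28} × {0, 1}, {x27, x28} × {0, 2}, {x26, x27, x28} × {0, 1}, {x26, x27, x28} × {0, 2}, {x27, x28} × {0, 1, 2}, {x26, x27, x28} × {0, 1, 2}}; |τ_{X×Y}| = 50.

Enumerate products U × V with U ∈ τ_X, V ∈ τ_Y (deduplicated):
  ∅ × ∅ = {} (∅)
  {x27} × {0} = {(x27,0)}
  {x28} × {0} = {(x28,0)}
  {x27} × {0, 1} = {(x27,0), (x27,1)}
  {x27} × {0, 2} = {(x27,0), (x27,2)}
  {x27, x28} × {0} = {(x27,0), (x28,0)}
  {x28} × {0, 1} = {(x28,0), (x28,1)}
  {x28} × {0, 2} = {(x28,0), (x28,2)}
  {x26, x27, x28} × {0} = {(x26,0), (x27,0), (x28,0)}
  {x27} × {0, 1, 2} = {(x27,0), (x27,1), (x27,2)}
  {x28} × {0, 1, 2} = {(x28,0), (x28,1), (x28,2)}
  {x27, x28} × {0, 1} = {(x27,0), (x27,1), (x28,0), (x28,1)}
  {x27, x28} × {0, 2} = {(x27,0), (x27,2), (x28,0), (x28,2)}
  {x26, x27, x28} × {0, 1} = {(x26,0), (x26,1), (x27,0), (x27,1), (x28,0), (x28,1)}
  {x26, x27, x28} × {0, 2} = {(x26,0), (x26,2), (x27,0), (x27,2), (x28,0), (x28,2)}
  {x27, x28} × {0, 1, 2} = {(x27,0), (x27,1), (x27,2), (x28,0), (x28,1), (x28,2)}
  {x26, x27, x28} × {0, 1, 2} = {(x26,0), (x26,1), (x26,2), (x27,0), (x27,1), (x27,2), (x28,0), (x28,1), (x28,2)}
These 17 distinct sets form the basis B.
Close under arbitrary unions to get τ_{X×Y}; counting gives |τ_{X×Y}| = 50.


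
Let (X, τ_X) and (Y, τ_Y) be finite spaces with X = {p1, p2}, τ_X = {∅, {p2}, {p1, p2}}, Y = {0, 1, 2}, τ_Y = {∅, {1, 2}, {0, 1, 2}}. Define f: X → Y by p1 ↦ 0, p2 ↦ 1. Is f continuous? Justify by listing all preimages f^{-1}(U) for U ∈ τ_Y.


f IS continuous.

Compute f^{-1}(U) for each U ∈ τ_Y:
  U = ∅: f^{-1}(U) = ∅ ∈ τ_X ✓.
  U = {1, 2}: f^{-1}(U) = {p2} ∈ τ_X ✓.
  U = {0, 1, 2}: f^{-1}(U) = {p1, p2} ∈ τ_X ✓.
Every preimage lies in τ_X, so f IS continuous.


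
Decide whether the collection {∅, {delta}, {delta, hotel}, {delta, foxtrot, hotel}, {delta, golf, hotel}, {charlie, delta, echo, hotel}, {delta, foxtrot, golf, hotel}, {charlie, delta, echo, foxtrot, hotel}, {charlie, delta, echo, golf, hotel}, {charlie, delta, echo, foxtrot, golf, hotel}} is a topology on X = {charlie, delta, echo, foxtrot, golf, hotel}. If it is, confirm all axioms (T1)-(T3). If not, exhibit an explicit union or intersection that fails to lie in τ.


τ IS a topology on X.

Axiom (T1): ∅ ∈ τ? Yes; X ∈ τ? Yes.
Axiom (T2/T3): check pairwise unions and intersections of members of τ.
All pairwise intersections and unions checked — each lies in τ. Therefore τ satisfies (T1), (T2), (T3): it IS a topology on X.


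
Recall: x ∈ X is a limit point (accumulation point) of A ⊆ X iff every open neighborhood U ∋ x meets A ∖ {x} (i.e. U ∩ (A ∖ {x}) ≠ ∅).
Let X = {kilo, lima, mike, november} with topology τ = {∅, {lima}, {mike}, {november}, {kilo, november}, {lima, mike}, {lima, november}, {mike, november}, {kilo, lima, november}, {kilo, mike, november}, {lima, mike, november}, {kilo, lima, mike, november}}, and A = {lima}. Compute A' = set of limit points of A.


A' = ∅

For each x ∈ X, list the open sets U ∈ τ with x ∈ U, then check whether U ∩ (A ∖ {x}) ≠ ∅ for every such U.
  x = kilo: open {kilo, november} ∋ x has {kilo, november} ∩ (A ∖ {kilo}) = ∅, so x is NOT a limit point.
  x = lima: open {lima} ∋ x has {lima} ∩ (A ∖ {lima}) = ∅, so x is NOT a limit point.
  x = mike: open {mike} ∋ x has {mike} ∩ (A ∖ {mike}) = ∅, so x is NOT a limit point.
  x = november: open {november} ∋ x has {november} ∩ (A ∖ {november}) = ∅, so x is NOT a limit point.
Collecting: A' = ∅.


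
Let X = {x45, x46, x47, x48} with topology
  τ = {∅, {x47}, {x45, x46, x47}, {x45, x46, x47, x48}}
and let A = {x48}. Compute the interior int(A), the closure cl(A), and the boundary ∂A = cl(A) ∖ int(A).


int(A) = ∅, cl(A) = {x48}, ∂A = {x48}.

Closed sets in (X, τ) are complements of opens:
  closed(X, τ) = {∅, {x48}, {x45, x46, x48}, {x45, x46, x47, x48}}.
int(A) = ⋃ {U ∈ τ : U ⊆ A}. Opens contained in A: ∅.
Taking the union of these: int(A) = ∅.
cl(A) = ⋂ {C closed : A ⊆ C}. Closed sets containing A: {x48}, {x45, x46, x48}, {x45, x46, x47, x48}.
Intersecting these: cl(A) = {x48}.
∂A = cl(A) ∖ int(A) = {x48} ∖ ∅ = {x48}.


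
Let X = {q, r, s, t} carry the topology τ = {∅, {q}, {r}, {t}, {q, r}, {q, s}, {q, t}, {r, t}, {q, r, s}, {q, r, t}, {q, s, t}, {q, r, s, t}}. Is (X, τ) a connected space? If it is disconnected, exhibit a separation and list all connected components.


(X, τ) is disconnected; components = [{r}, {t}, {q, s}].

Find clopen sets (U ∈ τ with X ∖ U ∈ τ):
  U = ∅, X ∖ U = {q, r, s, t} — both open, so U is clopen.
  U = {r}, X ∖ U = {q, s, t} — both open, so U is clopen.
  U = {t}, X ∖ U = {q, r, s} — both open, so U is clopen.
  U = {q, s}, X ∖ U = {r, t} — both open, so U is clopen.
  U = {r, t}, X ∖ U = {q, s} — both open, so U is clopen.
  U = {q, r, s}, X ∖ U = {t} — both open, so U is clopen.
  U = {q, s, t}, X ∖ U = {r} — both open, so U is clopen.
  U = {q, r, s, t}, X ∖ U = ∅ — both open, so U is clopen.
Nontrivial clopen(s) exist: e.g. {t}. So (X, τ) is disconnected.
Compute connected components by grouping points that agree on all clopens:
  component: {r}
  component: {t}
  component: {q, s}


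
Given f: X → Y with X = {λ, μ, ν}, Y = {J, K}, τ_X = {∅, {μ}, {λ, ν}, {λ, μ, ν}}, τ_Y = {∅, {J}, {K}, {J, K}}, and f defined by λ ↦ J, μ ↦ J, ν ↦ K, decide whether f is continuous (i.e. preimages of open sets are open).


f is NOT continuous.

Compute f^{-1}(U) for each U ∈ τ_Y:
  U = ∅: f^{-1}(U) = ∅ ∈ τ_X ✓.
  U = {J}: f^{-1}(U) = {λ, μ} ∉ τ_X ✗.
  U = {K}: f^{-1}(U) = {ν} ∉ τ_X ✗.
  U = {J, K}: f^{-1}(U) = {λ, μ, ν} ∈ τ_X ✓.
Found U = {J} with f^{-1}(U) = {λ, μ} not in τ_X. Therefore f is NOT continuous.


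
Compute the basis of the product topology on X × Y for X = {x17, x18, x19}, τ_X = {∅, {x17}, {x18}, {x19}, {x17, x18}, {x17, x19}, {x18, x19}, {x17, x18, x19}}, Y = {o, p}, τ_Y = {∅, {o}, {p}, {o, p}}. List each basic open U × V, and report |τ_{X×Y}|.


Basis B = {∅ × ∅, {x17} × {o}, {x17} × {p}, {x18} × {o}, {x18} × {p}, {x19} × {o}, {x19} × {p}, {x17} × {o, p}, {x17, x18} × {o}, {x17, x19} × {o}, {x17, x18} × {p}, {x17, x19} × {p}, {x18} × {o, p}, {x18, x19} × {o}, {x18, x19} × {p}, {x19} × {o, p}, {x17, x18, x19} × {o}, {x17, x18, x19} × {p}, {x17, x18} × {o, p}, {x17, x19} × {o, p}, {x18, x19} × {o, p}, {x17, x18, x19} × {o, p}}; |τ_{X×Y}| = 64.

Enumerate products U × V with U ∈ τ_X, V ∈ τ_Y (deduplicated):
  ∅ × ∅ = {} (∅)
  {x17} × {o} = {(x17,o)}
  {x17} × {p} = {(x17,p)}
  {x18} × {o} = {(x18,o)}
  {x18} × {p} = {(x18,p)}
  {x19} × {o} = {(x19,o)}
  {x19} × {p} = {(x19,p)}
  {x17} × {o, p} = {(x17,o), (x17,p)}
  {x17, x18} × {o} = {(x17,o), (x18,o)}
  {x17, x19} × {o} = {(x17,o), (x19,o)}
  {x17, x18} × {p} = {(x17,p), (x18,p)}
  {x17, x19} × {p} = {(x17,p), (x19,p)}
  {x18} × {o, p} = {(x18,o), (x18,p)}
  {x18, x19} × {o} = {(x18,o), (x19,o)}
  {x18, x19} × {p} = {(x18,p), (x19,p)}
  {x19} × {o, p} = {(x19,o), (x19,p)}
  {x17, x18, x19} × {o} = {(x17,o), (x18,o), (x19,o)}
  {x17, x18, x19} × {p} = {(x17,p), (x18,p), (x19,p)}
  {x17, x18} × {o, p} = {(x17,o), (x17,p), (x18,o), (x18,p)}
  {x17, x19} × {o, p} = {(x17,o), (x17,p), (x19,o), (x19,p)}
  {x18, x19} × {o, p} = {(x18,o), (x18,p), (x19,o), (x19,p)}
  {x17, x18, x19} × {o, p} = {(x17,o), (x17,p), (x18,o), (x18,p), (x19,o), (x19,p)}
These 22 distinct sets form the basis B.
Close under arbitrary unions to get τ_{X×Y}; counting gives |τ_{X×Y}| = 64.


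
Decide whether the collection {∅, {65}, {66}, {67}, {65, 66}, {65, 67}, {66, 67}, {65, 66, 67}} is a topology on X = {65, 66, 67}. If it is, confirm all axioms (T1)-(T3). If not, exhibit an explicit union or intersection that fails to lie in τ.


τ IS a topology on X.

Axiom (T1): ∅ ∈ τ? Yes; X ∈ τ? Yes.
Axiom (T2/T3): check pairwise unions and intersections of members of τ.
All pairwise intersections and unions checked — each lies in τ. Therefore τ satisfies (T1), (T2), (T3): it IS a topology on X.


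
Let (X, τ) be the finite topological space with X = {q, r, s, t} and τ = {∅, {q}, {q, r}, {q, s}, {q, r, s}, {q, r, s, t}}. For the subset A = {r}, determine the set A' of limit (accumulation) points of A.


A' = {t}

For each x ∈ X, list the open sets U ∈ τ with x ∈ U, then check whether U ∩ (A ∖ {x}) ≠ ∅ for every such U.
  x = q: open {q} ∋ x has {q} ∩ (A ∖ {q}) = ∅, so x is NOT a limit point.
  x = r: open {q, r} ∋ x has {q, r} ∩ (A ∖ {r}) = ∅, so x is NOT a limit point.
  x = s: open {q, s} ∋ x has {q, s} ∩ (A ∖ {s}) = ∅, so x is NOT a limit point.
  x = t: opens ∋ x are {q, r, s, t}; each meets A ∖ {t}, so x IS a limit point.
Collecting: A' = {t}.


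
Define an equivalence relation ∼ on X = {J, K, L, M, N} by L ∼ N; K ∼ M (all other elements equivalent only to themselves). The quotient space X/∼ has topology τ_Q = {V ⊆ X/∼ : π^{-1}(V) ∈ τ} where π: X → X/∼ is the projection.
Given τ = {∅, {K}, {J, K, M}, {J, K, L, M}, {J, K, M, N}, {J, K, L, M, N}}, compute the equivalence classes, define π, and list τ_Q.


X/∼ = {[J], [K=M], [L=N]}; |τ_Q| = 3.

Equivalence classes: [J], [K=M], [L=N].
Quotient map π: X → X/∼ sends J ↦ [J], K ↦ [K=M], L ↦ [L=N], M ↦ [K=M], N ↦ [L=N].
For each subset V ⊆ X/∼, compute π^{-1}(V) ⊆ X and check whether π^{-1}(V) ∈ τ. V is open in τ_Q iff π^{-1}(V) ∈ τ.
  V = {}: π^{-1}(V) = ∅ ∈ τ ✓.
  V = {[J]}: π^{-1}(V) = {J} ∉ τ ✗.
  V = {[K=M]}: π^{-1}(V) = {K, M} ∉ τ ✗.
  V = {[J], [K=M]}: π^{-1}(V) = {J, K, M} ∈ τ ✓.
  V = {[L=N]}: π^{-1}(V) = {L, N} ∉ τ ✗.
  V = {[J], [L=N]}: π^{-1}(V) = {J, L, N} ∉ τ ✗.
  V = {[K=M], [L=N]}: π^{-1}(V) = {K, L, M, N} ∉ τ ✗.
  V = {[J], [K=M], [L=N]}: π^{-1}(V) = {J, K, L, M, N} ∈ τ ✓.
Open sets in the quotient: τ_Q = {{}, {[J], [K=M]}, {[J], [K=M], [L=N]}} (3 elements).
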